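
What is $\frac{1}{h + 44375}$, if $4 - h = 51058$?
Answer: $- \frac{1}{6679} \approx -0.00014972$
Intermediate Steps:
$h = -51054$ ($h = 4 - 51058 = -51054$)
$\frac{1}{h + 44375} = \frac{1}{-51054 + 44375} = \frac{1}{-6679} = - \frac{1}{6679}$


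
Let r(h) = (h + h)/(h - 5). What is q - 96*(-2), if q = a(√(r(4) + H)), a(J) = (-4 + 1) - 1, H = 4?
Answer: 188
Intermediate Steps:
r(h) = 2*h/(-5 + h) (r(h) = (2*h)/(-5 + h) = 2*h/(-5 + h))
a(J) = -4 (a(J) = -3 - 1 = -4)
q = -4
q - 96*(-2) = -4 - 96*(-2) = -4 + 192 = 188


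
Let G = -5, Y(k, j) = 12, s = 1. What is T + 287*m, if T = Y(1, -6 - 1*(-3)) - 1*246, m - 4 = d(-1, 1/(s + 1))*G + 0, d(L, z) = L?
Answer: 2349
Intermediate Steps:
m = 9 (m = 4 + (-1*(-5) + 0) = 4 + (5 + 0) = 4 + 5 = 9)
T = -234 (T = 12 - 1*246 = 12 - 246 = -234)
T + 287*m = -234 + 287*9 = -234 + 2583 = 2349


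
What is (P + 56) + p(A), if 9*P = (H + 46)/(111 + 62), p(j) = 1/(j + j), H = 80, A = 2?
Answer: 38981/692 ≈ 56.331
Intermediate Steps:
p(j) = 1/(2*j)
P = 14/173 (P = ((80 + 46)/(111 + 62))/9 = (126/173)/9 = (126*(1/173))/9 = (⅑)*(126/173) = 14/173 ≈ 0.080925)
(P + 56) + p(A) = (14/173 + 56) + (½)/2 = 9702/173 + (½)*(½) = 9702/173 + ¼ = 38981/692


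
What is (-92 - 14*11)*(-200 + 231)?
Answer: -7626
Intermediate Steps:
(-92 - 14*11)*(-200 + 231) = (-92 - 154)*31 = -246*31 = -7626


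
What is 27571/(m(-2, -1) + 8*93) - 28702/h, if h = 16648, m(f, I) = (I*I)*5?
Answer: 218752105/6234676 ≈ 35.086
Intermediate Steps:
m(f, I) = 5*I² (m(f, I) = I²*5 = 5*I²)
27571/(m(-2, -1) + 8*93) - 28702/h = 27571/(5*(-1)² + 8*93) - 28702/16648 = 27571/(5*1 + 744) - 28702*1/16648 = 27571/(5 + 744) - 14351/8324 = 27571/749 - 14351/8324 = 218752105/6234676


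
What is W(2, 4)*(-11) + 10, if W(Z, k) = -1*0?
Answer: 10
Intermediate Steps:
W(Z, k) = 0
W(2, 4)*(-11) + 10 = 0*(-11) + 10 = 0 + 10 = 10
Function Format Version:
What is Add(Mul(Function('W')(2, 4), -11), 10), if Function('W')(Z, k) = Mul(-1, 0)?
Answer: 10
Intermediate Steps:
Function('W')(Z, k) = 0
Add(Mul(Function('W')(2, 4), -11), 10) = Add(Mul(0, -11), 10) = Add(0, 10) = 10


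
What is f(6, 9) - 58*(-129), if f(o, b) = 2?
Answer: 7484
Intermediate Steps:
f(6, 9) - 58*(-129) = 2 - 58*(-129) = 2 + 7482 = 7484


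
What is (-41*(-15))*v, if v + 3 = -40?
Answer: -26445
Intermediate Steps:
v = -43 (v = -3 - 40 = -43)
(-41*(-15))*v = -41*(-15)*(-43) = 615*(-43) = -26445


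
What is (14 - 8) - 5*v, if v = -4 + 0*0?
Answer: 26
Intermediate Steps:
v = -4 (v = -4 + 0 = -4)
(14 - 8) - 5*v = (14 - 8) - 5*(-4) = 6 + 20 = 26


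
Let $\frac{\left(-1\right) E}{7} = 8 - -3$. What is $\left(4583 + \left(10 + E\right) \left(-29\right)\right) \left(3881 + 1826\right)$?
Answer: $37243882$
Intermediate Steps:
$E = -77$ ($E = - 7 \left(8 - -3\right) = - 7 \left(8 + 3\right) = \left(-7\right) 11 = -77$)
$\left(4583 + \left(10 + E\right) \left(-29\right)\right) \left(3881 + 1826\right) = \left(4583 + \left(10 - 77\right) \left(-29\right)\right) \left(3881 + 1826\right) = \left(4583 - -1943\right) 5707 = \left(4583 + 1943\right) 5707 = 6526 \cdot 5707 = 37243882$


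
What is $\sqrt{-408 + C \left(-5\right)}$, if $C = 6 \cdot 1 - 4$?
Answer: $i \sqrt{418} \approx 20.445 i$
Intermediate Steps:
$C = 2$ ($C = 6 - 4 = 2$)
$\sqrt{-408 + C \left(-5\right)} = \sqrt{-408 + 2 \left(-5\right)} = \sqrt{-408 - 10} = \sqrt{-418} = i \sqrt{418}$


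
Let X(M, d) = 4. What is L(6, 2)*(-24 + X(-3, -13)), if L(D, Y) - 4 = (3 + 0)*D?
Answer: -440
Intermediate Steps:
L(D, Y) = 4 + 3*D (L(D, Y) = 4 + (3 + 0)*D = 4 + 3*D)
L(6, 2)*(-24 + X(-3, -13)) = (4 + 3*6)*(-24 + 4) = (4 + 18)*(-20) = 22*(-20) = -440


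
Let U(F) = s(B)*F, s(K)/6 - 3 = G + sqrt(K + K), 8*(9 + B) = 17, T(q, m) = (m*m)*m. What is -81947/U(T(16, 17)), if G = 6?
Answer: -491682/1862027 + 81947*I*sqrt(55)/5586081 ≈ -0.26406 + 0.10879*I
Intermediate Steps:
T(q, m) = m**3 (T(q, m) = m**2*m = m**3)
B = -55/8 (B = -9 + (1/8)*17 = -9 + 17/8 = -55/8 ≈ -6.8750)
s(K) = 54 + 6*sqrt(2)*sqrt(K) (s(K) = 18 + 6*(6 + sqrt(K + K)) = 18 + 6*(6 + sqrt(2*K)) = 18 + 6*(6 + sqrt(2)*sqrt(K)) = 18 + (36 + 6*sqrt(2)*sqrt(K)) = 54 + 6*sqrt(2)*sqrt(K))
U(F) = F*(54 + 3*I*sqrt(55)) (U(F) = (54 + 6*sqrt(2)*sqrt(-55/8))*F = (54 + 6*sqrt(2)*(I*sqrt(110)/4))*F = (54 + 3*I*sqrt(55))*F = F*(54 + 3*I*sqrt(55)))
-81947/U(T(16, 17)) = -81947*1/(14739*(18 + I*sqrt(55))) = -81947/(265302 + 14739*I*sqrt(55))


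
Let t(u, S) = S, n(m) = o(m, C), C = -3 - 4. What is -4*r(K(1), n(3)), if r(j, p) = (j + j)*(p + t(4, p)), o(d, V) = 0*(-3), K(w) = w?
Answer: 0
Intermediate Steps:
C = -7
o(d, V) = 0
n(m) = 0
r(j, p) = 4*j*p (r(j, p) = (j + j)*(p + p) = (2*j)*(2*p) = 4*j*p)
-4*r(K(1), n(3)) = -16*0 = -4*0 = 0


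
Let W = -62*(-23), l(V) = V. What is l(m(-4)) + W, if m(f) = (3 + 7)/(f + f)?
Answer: 5699/4 ≈ 1424.8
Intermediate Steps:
m(f) = 5/f (m(f) = 10/((2*f)) = 10*(1/(2*f)) = 5/f)
W = 1426
l(m(-4)) + W = 5/(-4) + 1426 = 5*(-¼) + 1426 = -5/4 + 1426 = 5699/4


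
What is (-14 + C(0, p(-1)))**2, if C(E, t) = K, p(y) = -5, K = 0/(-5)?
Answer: 196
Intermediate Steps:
K = 0 (K = 0*(-1/5) = 0)
C(E, t) = 0
(-14 + C(0, p(-1)))**2 = (-14 + 0)**2 = (-14)**2 = 196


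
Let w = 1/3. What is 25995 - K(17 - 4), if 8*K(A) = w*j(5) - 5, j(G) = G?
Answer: 311945/12 ≈ 25995.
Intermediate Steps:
w = ⅓ ≈ 0.33333
K(A) = -5/12 (K(A) = ((⅓)*5 - 5)/8 = (5/3 - 5)/8 = (⅛)*(-10/3) = -5/12)
25995 - K(17 - 4) = 25995 - 1*(-5/12) = 25995 + 5/12 = 311945/12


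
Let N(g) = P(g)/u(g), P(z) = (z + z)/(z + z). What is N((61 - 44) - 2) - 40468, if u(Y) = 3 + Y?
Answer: -728423/18 ≈ -40468.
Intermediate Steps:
P(z) = 1 (P(z) = (2*z)/((2*z)) = (2*z)*(1/(2*z)) = 1)
N(g) = 1/(3 + g)
N((61 - 44) - 2) - 40468 = 1/(3 + ((61 - 44) - 2)) - 40468 = 1/(3 + (17 - 2)) - 40468 = 1/(3 + 15) - 40468 = 1/18 - 40468 = -728423/18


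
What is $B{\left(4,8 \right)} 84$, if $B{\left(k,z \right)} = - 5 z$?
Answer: $-3360$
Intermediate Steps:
$B{\left(4,8 \right)} 84 = \left(-5\right) 8 \cdot 84 = \left(-40\right) 84 = -3360$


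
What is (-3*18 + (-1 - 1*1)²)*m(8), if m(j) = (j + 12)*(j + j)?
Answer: -16000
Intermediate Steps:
m(j) = 2*j*(12 + j) (m(j) = (12 + j)*(2*j) = 2*j*(12 + j))
(-3*18 + (-1 - 1*1)²)*m(8) = (-3*18 + (-1 - 1*1)²)*(2*8*(12 + 8)) = (-54 + (-1 - 1)²)*(2*8*20) = (-54 + (-2)²)*320 = (-54 + 4)*320 = -50*320 = -16000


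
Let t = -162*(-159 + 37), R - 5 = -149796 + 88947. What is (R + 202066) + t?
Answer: 160986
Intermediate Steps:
R = -60844 (R = 5 + (-149796 + 88947) = 5 - 60849 = -60844)
t = 19764 (t = -162*(-122) = 19764)
(R + 202066) + t = (-60844 + 202066) + 19764 = 141222 + 19764 = 160986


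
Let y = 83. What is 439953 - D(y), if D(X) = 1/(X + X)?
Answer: 73032197/166 ≈ 4.3995e+5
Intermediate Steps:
D(X) = 1/(2*X)
439953 - D(y) = 439953 - 1/(2*83) = 439953 - 1*1/166 = 439953 - 1/166 = 73032197/166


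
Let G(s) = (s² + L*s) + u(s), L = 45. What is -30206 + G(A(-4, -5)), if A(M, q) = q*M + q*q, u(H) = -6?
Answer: -26162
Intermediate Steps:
A(M, q) = q² + M*q (A(M, q) = M*q + q² = q² + M*q)
G(s) = -6 + s² + 45*s (G(s) = (s² + 45*s) - 6 = -6 + s² + 45*s)
-30206 + G(A(-4, -5)) = -30206 + (-6 + (-5*(-4 - 5))² + 45*(-5*(-4 - 5))) = -30206 + (-6 + (-5*(-9))² + 45*(-5*(-9))) = -30206 + (-6 + 45² + 45*45) = -30206 + (-6 + 2025 + 2025) = -30206 + 4044 = -26162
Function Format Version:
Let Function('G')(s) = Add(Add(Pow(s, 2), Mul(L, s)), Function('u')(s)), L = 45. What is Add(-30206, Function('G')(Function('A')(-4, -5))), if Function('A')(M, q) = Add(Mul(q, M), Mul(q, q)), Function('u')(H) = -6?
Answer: -26162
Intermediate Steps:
Function('A')(M, q) = Add(Pow(q, 2), Mul(M, q)) (Function('A')(M, q) = Add(Mul(M, q), Pow(q, 2)) = Add(Pow(q, 2), Mul(M, q)))
Function('G')(s) = Add(-6, Pow(s, 2), Mul(45, s)) (Function('G')(s) = Add(Add(Pow(s, 2), Mul(45, s)), -6) = Add(-6, Pow(s, 2), Mul(45, s)))
Add(-30206, Function('G')(Function('A')(-4, -5))) = Add(-30206, Add(-6, Pow(Mul(-5, Add(-4, -5)), 2), Mul(45, Mul(-5, Add(-4, -5))))) = Add(-30206, Add(-6, Pow(Mul(-5, -9), 2), Mul(45, Mul(-5, -9)))) = Add(-30206, Add(-6, Pow(45, 2), Mul(45, 45))) = Add(-30206, Add(-6, 2025, 2025)) = Add(-30206, 4044) = -26162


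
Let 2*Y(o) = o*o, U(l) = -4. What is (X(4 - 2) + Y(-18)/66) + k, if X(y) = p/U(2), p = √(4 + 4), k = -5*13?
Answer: -688/11 - √2/2 ≈ -63.253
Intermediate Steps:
k = -65
p = 2*√2 (p = √8 = 2*√2 ≈ 2.8284)
Y(o) = o²/2 (Y(o) = (o*o)/2 = o²/2)
X(y) = -√2/2 (X(y) = (2*√2)/(-4) = (2*√2)*(-¼) = -√2/2)
(X(4 - 2) + Y(-18)/66) + k = (-√2/2 + ((½)*(-18)²)/66) - 65 = (-√2/2 + ((½)*324)*(1/66)) - 65 = (-√2/2 + 162*(1/66)) - 65 = (-√2/2 + 27/11) - 65 = (27/11 - √2/2) - 65 = -688/11 - √2/2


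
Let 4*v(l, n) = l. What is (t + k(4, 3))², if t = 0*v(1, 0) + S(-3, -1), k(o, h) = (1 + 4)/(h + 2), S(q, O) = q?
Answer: 4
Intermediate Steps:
k(o, h) = 5/(2 + h)
v(l, n) = l/4
t = -3 (t = 0*((¼)*1) - 3 = 0*(¼) - 3 = 0 - 3 = -3)
(t + k(4, 3))² = (-3 + 5/(2 + 3))² = (-3 + 5/5)² = (-3 + 5*(⅕))² = (-3 + 1)² = (-2)² = 4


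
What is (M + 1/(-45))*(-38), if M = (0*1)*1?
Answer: 38/45 ≈ 0.84444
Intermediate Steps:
M = 0 (M = 0*1 = 0)
(M + 1/(-45))*(-38) = (0 + 1/(-45))*(-38) = (0 - 1/45)*(-38) = -1/45*(-38) = 38/45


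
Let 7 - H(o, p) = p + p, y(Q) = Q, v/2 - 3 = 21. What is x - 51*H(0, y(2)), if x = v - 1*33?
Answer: -138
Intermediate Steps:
v = 48 (v = 6 + 2*21 = 6 + 42 = 48)
H(o, p) = 7 - 2*p (H(o, p) = 7 - (p + p) = 7 - 2*p)
x = 15 (x = 48 - 1*33 = 48 - 33 = 15)
x - 51*H(0, y(2)) = 15 - 51*(7 - 2*2) = 15 - 51*(7 - 4) = 15 - 51*3 = 15 - 153 = -138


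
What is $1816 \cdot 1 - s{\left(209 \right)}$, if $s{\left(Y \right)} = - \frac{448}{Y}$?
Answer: $\frac{379992}{209} \approx 1818.1$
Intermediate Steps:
$1816 \cdot 1 - s{\left(209 \right)} = 1816 \cdot 1 - - \frac{448}{209} = 1816 - \left(-448\right) \frac{1}{209} = 1816 - - \frac{448}{209} = 1816 + \frac{448}{209} = \frac{379992}{209}$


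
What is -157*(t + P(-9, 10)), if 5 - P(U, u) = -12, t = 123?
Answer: -21980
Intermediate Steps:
P(U, u) = 17 (P(U, u) = 5 - 1*(-12) = 5 + 12 = 17)
-157*(t + P(-9, 10)) = -157*(123 + 17) = -157*140 = -21980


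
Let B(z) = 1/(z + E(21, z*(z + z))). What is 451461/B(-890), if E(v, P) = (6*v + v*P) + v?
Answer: 15018959404677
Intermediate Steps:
E(v, P) = 7*v + P*v (E(v, P) = (6*v + P*v) + v = 7*v + P*v)
B(z) = 1/(147 + z + 42*z²) (B(z) = 1/(z + 21*(7 + z*(z + z))) = 1/(z + 21*(7 + z*(2*z))) = 1/(z + 21*(7 + 2*z²)) = 1/(z + (147 + 42*z²)) = 1/(147 + z + 42*z²))
451461/B(-890) = 451461/(1/(147 - 890 + 42*(-890)²)) = 451461/(1/(147 - 890 + 42*792100)) = 451461/(1/(147 - 890 + 33268200)) = 451461/(1/33267457) = 451461*33267457 = 15018959404677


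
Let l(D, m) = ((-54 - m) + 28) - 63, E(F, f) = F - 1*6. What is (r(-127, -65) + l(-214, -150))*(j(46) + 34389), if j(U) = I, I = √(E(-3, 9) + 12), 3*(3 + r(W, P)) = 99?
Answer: 3129399 + 91*√3 ≈ 3.1296e+6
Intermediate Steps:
E(F, f) = -6 + F (E(F, f) = F - 6 = -6 + F)
r(W, P) = 30 (r(W, P) = -3 + (⅓)*99 = -3 + 33 = 30)
l(D, m) = -89 - m (l(D, m) = (-26 - m) - 63 = -89 - m)
I = √3 (I = √((-6 - 3) + 12) = √(-9 + 12) = √3 ≈ 1.7320)
j(U) = √3
(r(-127, -65) + l(-214, -150))*(j(46) + 34389) = (30 + (-89 - 1*(-150)))*(√3 + 34389) = (30 + (-89 + 150))*(34389 + √3) = (30 + 61)*(34389 + √3) = 91*(34389 + √3) = 3129399 + 91*√3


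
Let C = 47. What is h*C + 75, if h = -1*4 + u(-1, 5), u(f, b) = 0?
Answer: -113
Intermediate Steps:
h = -4 (h = -1*4 + 0 = -4 + 0 = -4)
h*C + 75 = -4*47 + 75 = -188 + 75 = -113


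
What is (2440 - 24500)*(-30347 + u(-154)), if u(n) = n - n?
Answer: 669454820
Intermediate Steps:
u(n) = 0
(2440 - 24500)*(-30347 + u(-154)) = (2440 - 24500)*(-30347 + 0) = -22060*(-30347) = 669454820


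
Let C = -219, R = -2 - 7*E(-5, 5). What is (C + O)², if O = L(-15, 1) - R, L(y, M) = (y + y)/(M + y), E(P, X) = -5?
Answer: 3059001/49 ≈ 62429.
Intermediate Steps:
L(y, M) = 2*y/(M + y) (L(y, M) = (2*y)/(M + y) = 2*y/(M + y))
R = 33 (R = -2 - 7*(-5) = -2 + 35 = 33)
O = -216/7 (O = 2*(-15)/(1 - 15) - 1*33 = 2*(-15)/(-14) - 33 = 2*(-15)*(-1/14) - 33 = 15/7 - 33 = -216/7 ≈ -30.857)
(C + O)² = (-219 - 216/7)² = (-1749/7)² = 3059001/49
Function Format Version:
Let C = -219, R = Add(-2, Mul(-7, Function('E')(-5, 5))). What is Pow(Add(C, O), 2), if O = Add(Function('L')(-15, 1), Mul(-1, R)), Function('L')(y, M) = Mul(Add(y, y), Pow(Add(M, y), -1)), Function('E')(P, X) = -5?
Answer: Rational(3059001, 49) ≈ 62429.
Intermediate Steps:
Function('L')(y, M) = Mul(2, y, Pow(Add(M, y), -1)) (Function('L')(y, M) = Mul(Mul(2, y), Pow(Add(M, y), -1)) = Mul(2, y, Pow(Add(M, y), -1)))
R = 33 (R = Add(-2, Mul(-7, -5)) = Add(-2, 35) = 33)
O = Rational(-216, 7) (O = Add(Mul(2, -15, Pow(Add(1, -15), -1)), Mul(-1, 33)) = Add(Mul(2, -15, Pow(-14, -1)), -33) = Add(Mul(2, -15, Rational(-1, 14)), -33) = Add(Rational(15, 7), -33) = Rational(-216, 7) ≈ -30.857)
Pow(Add(C, O), 2) = Pow(Add(-219, Rational(-216, 7)), 2) = Pow(Rational(-1749, 7), 2) = Rational(3059001, 49)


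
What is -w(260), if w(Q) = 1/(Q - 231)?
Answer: -1/29 ≈ -0.034483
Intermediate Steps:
w(Q) = 1/(-231 + Q)
-w(260) = -1/(-231 + 260) = -1/29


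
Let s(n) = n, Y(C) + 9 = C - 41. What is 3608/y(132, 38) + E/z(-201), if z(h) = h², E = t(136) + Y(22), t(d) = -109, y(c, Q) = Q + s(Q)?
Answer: 36439099/767619 ≈ 47.470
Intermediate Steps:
Y(C) = -50 + C (Y(C) = -9 + (C - 41) = -9 + (-41 + C) = -50 + C)
y(c, Q) = 2*Q (y(c, Q) = Q + Q = 2*Q)
E = -137 (E = -109 + (-50 + 22) = -109 - 28 = -137)
3608/y(132, 38) + E/z(-201) = 3608/((2*38)) - 137/((-201)²) = 3608/76 - 137/40401 = 3608*(1/76) - 137*1/40401 = 902/19 - 137/40401 = 36439099/767619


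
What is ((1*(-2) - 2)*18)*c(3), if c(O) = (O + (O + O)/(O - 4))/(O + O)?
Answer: 36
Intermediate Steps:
c(O) = (O + 2*O/(-4 + O))/(2*O) (c(O) = (O + (2*O)/(-4 + O))/((2*O)) = (O + 2*O/(-4 + O))*(1/(2*O)) = (O + 2*O/(-4 + O))/(2*O))
((1*(-2) - 2)*18)*c(3) = ((1*(-2) - 2)*18)*((-2 + 3)/(2*(-4 + 3))) = ((-2 - 2)*18)*((½)*1/(-1)) = (-4*18)*((½)*(-1)*1) = -72*(-½) = 36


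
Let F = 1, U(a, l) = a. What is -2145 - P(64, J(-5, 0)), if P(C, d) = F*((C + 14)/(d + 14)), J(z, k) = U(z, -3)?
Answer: -6461/3 ≈ -2153.7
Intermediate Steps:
J(z, k) = z
P(C, d) = (14 + C)/(14 + d) (P(C, d) = 1*((C + 14)/(d + 14)) = 1*((14 + C)/(14 + d)) = (14 + C)/(14 + d))
-2145 - P(64, J(-5, 0)) = -2145 - (14 + 64)/(14 - 5) = -2145 - 78/9 = -2145 - 1*26/3 = -2145 - 26/3 = -6461/3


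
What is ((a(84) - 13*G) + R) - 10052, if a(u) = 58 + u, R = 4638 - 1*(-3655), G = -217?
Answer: 1204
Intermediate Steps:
R = 8293 (R = 4638 + 3655 = 8293)
((a(84) - 13*G) + R) - 10052 = (((58 + 84) - 13*(-217)) + 8293) - 10052 = ((142 + 2821) + 8293) - 10052 = (2963 + 8293) - 10052 = 11256 - 10052 = 1204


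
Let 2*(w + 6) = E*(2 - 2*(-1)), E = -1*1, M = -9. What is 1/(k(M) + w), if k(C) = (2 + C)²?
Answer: 1/41 ≈ 0.024390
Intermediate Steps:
E = -1
w = -8 (w = -6 + (-(2 - 2*(-1)))/2 = -6 + (-(2 + 2))/2 = -6 + (-1*4)/2 = -6 + (½)*(-4) = -6 - 2 = -8)
1/(k(M) + w) = 1/((2 - 9)² - 8) = 1/((-7)² - 8) = 1/(49 - 8) = 1/41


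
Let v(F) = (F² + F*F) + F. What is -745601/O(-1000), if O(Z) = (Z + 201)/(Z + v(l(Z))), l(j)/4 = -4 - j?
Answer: 23670964765096/799 ≈ 2.9626e+10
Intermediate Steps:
l(j) = -16 - 4*j (l(j) = 4*(-4 - j) = -16 - 4*j)
v(F) = F + 2*F² (v(F) = (F² + F²) + F = 2*F² + F = F + 2*F²)
O(Z) = (201 + Z)/(Z + (-31 - 8*Z)*(-16 - 4*Z)) (O(Z) = (Z + 201)/(Z + (-16 - 4*Z)*(1 + 2*(-16 - 4*Z))) = (201 + Z)/(Z + (-16 - 4*Z)*(1 + (-32 - 8*Z))) = (201 + Z)/(Z + (-16 - 4*Z)*(-31 - 8*Z)) = (201 + Z)/(Z + (-31 - 8*Z)*(-16 - 4*Z)))
-745601/O(-1000) = -745601*(496 + 32*(-1000)² + 253*(-1000))/(201 - 1000) = -745601/(-799/(496 + 32*1000000 - 253000)) = -745601/(-799/(496 + 32000000 - 253000)) = -745601/(-799/31747496) = -745601*(-31747496/799) = 23670964765096/799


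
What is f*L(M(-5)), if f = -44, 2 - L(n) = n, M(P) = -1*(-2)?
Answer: 0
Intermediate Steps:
M(P) = 2
L(n) = 2 - n
f*L(M(-5)) = -44*(2 - 1*2) = -44*(2 - 2) = -44*0 = 0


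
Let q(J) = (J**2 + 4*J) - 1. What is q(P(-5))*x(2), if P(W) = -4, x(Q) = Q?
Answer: -2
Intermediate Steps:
q(J) = -1 + J**2 + 4*J
q(P(-5))*x(2) = (-1 + (-4)**2 + 4*(-4))*2 = (-1 + 16 - 16)*2 = -1*2 = -2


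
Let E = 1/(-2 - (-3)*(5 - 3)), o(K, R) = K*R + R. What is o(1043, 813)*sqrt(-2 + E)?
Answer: 424386*I*sqrt(7) ≈ 1.1228e+6*I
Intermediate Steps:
o(K, R) = R + K*R
E = 1/4 (E = 1/(-2 - (-3)*2) = 1/(-2 - 1*(-6)) = 1/(-2 + 6) = 1/4 ≈ 0.25000)
o(1043, 813)*sqrt(-2 + E) = (813*(1 + 1043))*sqrt(-2 + 1/4) = (813*1044)*sqrt(-7/4) = 848772*(I*sqrt(7)/2) = 424386*I*sqrt(7)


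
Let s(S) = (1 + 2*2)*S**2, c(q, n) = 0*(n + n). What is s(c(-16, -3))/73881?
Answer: 0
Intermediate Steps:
c(q, n) = 0 (c(q, n) = 0*(2*n) = 0)
s(S) = 5*S**2 (s(S) = (1 + 4)*S**2 = 5*S**2)
s(c(-16, -3))/73881 = (5*0**2)/73881 = (5*0)*(1/73881) = 0*(1/73881) = 0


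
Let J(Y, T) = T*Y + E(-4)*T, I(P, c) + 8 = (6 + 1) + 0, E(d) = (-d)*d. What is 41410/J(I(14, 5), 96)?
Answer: -20705/816 ≈ -25.374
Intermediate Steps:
E(d) = -d**2
I(P, c) = -1 (I(P, c) = -8 + ((6 + 1) + 0) = -8 + (7 + 0) = -8 + 7 = -1)
J(Y, T) = -16*T + T*Y (J(Y, T) = T*Y + (-1*(-4)**2)*T = T*Y + (-1*16)*T = T*Y - 16*T = -16*T + T*Y)
41410/J(I(14, 5), 96) = 41410/((96*(-16 - 1))) = 41410/((96*(-17))) = 41410/(-1632) = 41410*(-1/1632) = -20705/816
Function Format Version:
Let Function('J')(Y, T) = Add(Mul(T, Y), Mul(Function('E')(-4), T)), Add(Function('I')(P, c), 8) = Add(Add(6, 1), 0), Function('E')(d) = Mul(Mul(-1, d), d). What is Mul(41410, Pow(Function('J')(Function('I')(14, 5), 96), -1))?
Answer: Rational(-20705, 816) ≈ -25.374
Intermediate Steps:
Function('E')(d) = Mul(-1, Pow(d, 2))
Function('I')(P, c) = -1 (Function('I')(P, c) = Add(-8, Add(Add(6, 1), 0)) = Add(-8, Add(7, 0)) = Add(-8, 7) = -1)
Function('J')(Y, T) = Add(Mul(-16, T), Mul(T, Y)) (Function('J')(Y, T) = Add(Mul(T, Y), Mul(Mul(-1, Pow(-4, 2)), T)) = Add(Mul(T, Y), Mul(Mul(-1, 16), T)) = Add(Mul(T, Y), Mul(-16, T)) = Add(Mul(-16, T), Mul(T, Y)))
Mul(41410, Pow(Function('J')(Function('I')(14, 5), 96), -1)) = Mul(41410, Pow(Mul(96, Add(-16, -1)), -1)) = Mul(41410, Pow(Mul(96, -17), -1)) = Mul(41410, Pow(-1632, -1)) = Mul(41410, Rational(-1, 1632)) = Rational(-20705, 816)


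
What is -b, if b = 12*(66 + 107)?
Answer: -2076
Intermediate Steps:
b = 2076 (b = 12*173 = 2076)
-b = -1*2076 = -2076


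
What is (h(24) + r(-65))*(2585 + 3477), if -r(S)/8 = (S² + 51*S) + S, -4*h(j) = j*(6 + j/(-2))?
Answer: -40760888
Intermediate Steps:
h(j) = -j*(6 - j/2)/4 (h(j) = -j*(6 + j/(-2))/4 = -j*(6 + j*(-½))/4 = -j*(6 - j/2)/4)
r(S) = -416*S - 8*S² (r(S) = -8*((S² + 51*S) + S) = -8*(S² + 52*S) = -416*S - 8*S²)
(h(24) + r(-65))*(2585 + 3477) = ((⅛)*24*(-12 + 24) - 8*(-65)*(52 - 65))*(2585 + 3477) = ((⅛)*24*12 - 8*(-65)*(-13))*6062 = (36 - 6760)*6062 = -6724*6062 = -40760888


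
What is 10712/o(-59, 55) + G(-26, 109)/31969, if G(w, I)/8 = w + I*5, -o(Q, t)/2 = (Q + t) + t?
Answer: -171014212/1630419 ≈ -104.89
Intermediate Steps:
o(Q, t) = -4*t - 2*Q (o(Q, t) = -2*((Q + t) + t) = -2*(Q + 2*t) = -4*t - 2*Q)
G(w, I) = 8*w + 40*I (G(w, I) = 8*(w + I*5) = 8*(w + 5*I) = 8*w + 40*I)
10712/o(-59, 55) + G(-26, 109)/31969 = 10712/(-4*55 - 2*(-59)) + (8*(-26) + 40*109)/31969 = 10712/(-220 + 118) + (-208 + 4360)*(1/31969) = 10712/(-102) + 4152*(1/31969) = 10712*(-1/102) + 4152/31969 = -5356/51 + 4152/31969 = -171014212/1630419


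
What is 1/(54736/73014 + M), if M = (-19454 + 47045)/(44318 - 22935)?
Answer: 780629181/1592474581 ≈ 0.49020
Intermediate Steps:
M = 27591/21383 ≈ 1.2903
1/(54736/73014 + M) = 1/(54736/73014 + 27591/21383) = 1/(54736*(1/73014) + 27591/21383) = 1/(27368/36507 + 27591/21383) = 1/(1592474581/780629181) = 780629181/1592474581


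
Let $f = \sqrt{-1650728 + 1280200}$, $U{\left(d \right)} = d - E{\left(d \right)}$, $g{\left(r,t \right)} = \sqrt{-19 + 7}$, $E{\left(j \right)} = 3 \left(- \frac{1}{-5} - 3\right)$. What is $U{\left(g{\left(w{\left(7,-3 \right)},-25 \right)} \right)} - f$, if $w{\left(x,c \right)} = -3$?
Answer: $\frac{42}{5} - 4 i \sqrt{23158} + 2 i \sqrt{3} \approx 8.4 - 605.25 i$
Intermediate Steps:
$E{\left(j \right)} = - \frac{42}{5}$ ($E{\left(j \right)} = 3 \left(\left(-1\right) \left(- \frac{1}{5}\right) - 3\right) = 3 \left(\frac{1}{5} - 3\right) = 3 \left(- \frac{14}{5}\right) = - \frac{42}{5}$)
$g{\left(r,t \right)} = 2 i \sqrt{3}$ ($g{\left(r,t \right)} = \sqrt{-12} = 2 i \sqrt{3}$)
$U{\left(d \right)} = \frac{42}{5} + d$ ($U{\left(d \right)} = d - - \frac{42}{5} = d + \frac{42}{5} = \frac{42}{5} + d$)
$f = 4 i \sqrt{23158}$ ($f = \sqrt{-370528} = 4 i \sqrt{23158} \approx 608.71 i$)
$U{\left(g{\left(w{\left(7,-3 \right)},-25 \right)} \right)} - f = \left(\frac{42}{5} + 2 i \sqrt{3}\right) - 4 i \sqrt{23158} = \frac{42}{5} - 4 i \sqrt{23158} + 2 i \sqrt{3}$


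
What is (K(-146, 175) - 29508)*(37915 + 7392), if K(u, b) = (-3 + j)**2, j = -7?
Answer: -1332388256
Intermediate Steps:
K(u, b) = 100 (K(u, b) = (-3 - 7)**2 = (-10)**2 = 100)
(K(-146, 175) - 29508)*(37915 + 7392) = (100 - 29508)*(37915 + 7392) = -29408*45307 = -1332388256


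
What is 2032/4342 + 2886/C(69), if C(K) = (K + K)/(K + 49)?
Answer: 123244986/49933 ≈ 2468.2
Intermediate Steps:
C(K) = 2*K/(49 + K) (C(K) = (2*K)/(49 + K) = 2*K/(49 + K))
2032/4342 + 2886/C(69) = 2032/4342 + 2886/((2*69/(49 + 69))) = 2032*(1/4342) + 2886/((2*69/118)) = 1016/2171 + 2886/((2*69*(1/118))) = 1016/2171 + 2886/(69/59) = 1016/2171 + 2886*(59/69) = 1016/2171 + 56758/23 = 123244986/49933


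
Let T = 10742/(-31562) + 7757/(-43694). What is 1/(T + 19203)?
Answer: 689535014/13240783780151 ≈ 5.2077e-5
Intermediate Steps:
T = -357093691/689535014 (T = 10742*(-1/31562) + 7757*(-1/43694) = -5371/15781 - 7757/43694 = -357093691/689535014 ≈ -0.51788)
1/(T + 19203) = 1/(-357093691/689535014 + 19203) = 1/(13240783780151/689535014) = 689535014/13240783780151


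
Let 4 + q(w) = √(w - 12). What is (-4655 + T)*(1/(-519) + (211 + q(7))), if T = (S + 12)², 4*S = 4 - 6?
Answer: -485888078/519 - 18091*I*√5/4 ≈ -9.362e+5 - 10113.0*I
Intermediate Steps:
S = -½ (S = (4 - 6)/4 = (¼)*(-2) = -½ ≈ -0.50000)
q(w) = -4 + √(-12 + w) (q(w) = -4 + √(w - 12) = -4 + √(-12 + w))
T = 529/4 (T = (-½ + 12)² = (23/2)² = 529/4 ≈ 132.25)
(-4655 + T)*(1/(-519) + (211 + q(7))) = (-4655 + 529/4)*(1/(-519) + (211 + (-4 + √(-12 + 7)))) = -18091*(-1/519 + (211 + (-4 + √(-5))))/4 = -18091*(-1/519 + (211 + (-4 + I*√5)))/4 = -18091*(-1/519 + (207 + I*√5))/4 = -18091*(107432/519 + I*√5)/4 = -485888078/519 - 18091*I*√5/4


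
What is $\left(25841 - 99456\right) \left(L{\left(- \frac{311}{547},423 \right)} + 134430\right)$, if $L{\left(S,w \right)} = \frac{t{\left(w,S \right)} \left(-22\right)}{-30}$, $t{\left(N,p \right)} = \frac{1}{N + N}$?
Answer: $- \frac{25116211736053}{2538} \approx -9.8961 \cdot 10^{9}$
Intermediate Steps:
$t{\left(N,p \right)} = \frac{1}{2 N}$
$L{\left(S,w \right)} = \frac{11}{30 w}$ ($L{\left(S,w \right)} = \frac{\frac{1}{2 w} \left(-22\right)}{-30} = - \frac{11}{w} \left(- \frac{1}{30}\right) = \frac{11}{30 w}$)
$\left(25841 - 99456\right) \left(L{\left(- \frac{311}{547},423 \right)} + 134430\right) = \left(25841 - 99456\right) \left(\frac{11}{30 \cdot 423} + 134430\right) = - 73615 \left(\frac{11}{30} \cdot \frac{1}{423} + 134430\right) = - 73615 \left(\frac{11}{12690} + 134430\right) = \left(-73615\right) \frac{1705916711}{12690} = - \frac{25116211736053}{2538}$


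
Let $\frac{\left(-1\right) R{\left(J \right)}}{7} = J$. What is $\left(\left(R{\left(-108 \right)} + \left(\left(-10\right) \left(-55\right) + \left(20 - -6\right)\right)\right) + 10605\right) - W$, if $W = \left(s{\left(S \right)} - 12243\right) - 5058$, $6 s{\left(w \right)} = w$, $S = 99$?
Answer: $\frac{58443}{2} \approx 29222.0$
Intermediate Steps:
$R{\left(J \right)} = - 7 J$
$s{\left(w \right)} = \frac{w}{6}$
$W = - \frac{34569}{2}$ ($W = \left(\frac{1}{6} \cdot 99 - 12243\right) - 5058 = \left(\frac{33}{2} - 12243\right) - 5058 = - \frac{24453}{2} - 5058 = - \frac{34569}{2} \approx -17285.0$)
$\left(\left(R{\left(-108 \right)} + \left(\left(-10\right) \left(-55\right) + \left(20 - -6\right)\right)\right) + 10605\right) - W = \left(\left(\left(-7\right) \left(-108\right) + \left(\left(-10\right) \left(-55\right) + \left(20 - -6\right)\right)\right) + 10605\right) - - \frac{34569}{2} = \left(\left(756 + \left(550 + \left(20 + 6\right)\right)\right) + 10605\right) + \frac{34569}{2} = \left(\left(756 + \left(550 + 26\right)\right) + 10605\right) + \frac{34569}{2} = \left(\left(756 + 576\right) + 10605\right) + \frac{34569}{2} = \left(1332 + 10605\right) + \frac{34569}{2} = 11937 + \frac{34569}{2} = \frac{58443}{2}$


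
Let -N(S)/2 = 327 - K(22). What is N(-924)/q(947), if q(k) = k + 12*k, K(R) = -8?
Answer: -670/12311 ≈ -0.054423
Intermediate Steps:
q(k) = 13*k
N(S) = -670 (N(S) = -2*(327 - 1*(-8)) = -2*(327 + 8) = -2*335 = -670)
N(-924)/q(947) = -670/(13*947) = -670/12311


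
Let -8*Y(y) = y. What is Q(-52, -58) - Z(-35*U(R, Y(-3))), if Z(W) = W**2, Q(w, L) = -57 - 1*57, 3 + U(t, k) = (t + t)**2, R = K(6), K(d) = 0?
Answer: -11139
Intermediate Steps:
Y(y) = -y/8
R = 0
U(t, k) = -3 + 4*t**2 (U(t, k) = -3 + (t + t)**2 = -3 + (2*t)**2 = -3 + 4*t**2)
Q(w, L) = -114 (Q(w, L) = -57 - 57 = -114)
Q(-52, -58) - Z(-35*U(R, Y(-3))) = -114 - (-35*(-3 + 4*0**2))**2 = -114 - (-35*(-3 + 4*0))**2 = -114 - (-35*(-3 + 0))**2 = -114 - (-35*(-3))**2 = -114 - 1*105**2 = -114 - 1*11025 = -114 - 11025 = -11139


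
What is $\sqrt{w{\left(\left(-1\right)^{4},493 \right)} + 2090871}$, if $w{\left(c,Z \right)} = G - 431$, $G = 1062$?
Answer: $\sqrt{2091502} \approx 1446.2$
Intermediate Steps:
$w{\left(c,Z \right)} = 631$ ($w{\left(c,Z \right)} = 1062 - 431 = 631$)
$\sqrt{w{\left(\left(-1\right)^{4},493 \right)} + 2090871} = \sqrt{631 + 2090871} = \sqrt{2091502}$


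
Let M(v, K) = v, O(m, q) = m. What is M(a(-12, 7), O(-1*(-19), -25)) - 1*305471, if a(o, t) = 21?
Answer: -305450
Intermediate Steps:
M(a(-12, 7), O(-1*(-19), -25)) - 1*305471 = 21 - 1*305471 = 21 - 305471 = -305450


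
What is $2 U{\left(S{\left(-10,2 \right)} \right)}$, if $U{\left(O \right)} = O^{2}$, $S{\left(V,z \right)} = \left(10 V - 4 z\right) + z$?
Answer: $22472$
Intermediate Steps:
$S{\left(V,z \right)} = - 3 z + 10 V$ ($S{\left(V,z \right)} = \left(- 4 z + 10 V\right) + z = - 3 z + 10 V$)
$2 U{\left(S{\left(-10,2 \right)} \right)} = 2 \left(\left(-3\right) 2 + 10 \left(-10\right)\right)^{2} = 2 \left(-6 - 100\right)^{2} = 2 \left(-106\right)^{2} = 2 \cdot 11236 = 22472$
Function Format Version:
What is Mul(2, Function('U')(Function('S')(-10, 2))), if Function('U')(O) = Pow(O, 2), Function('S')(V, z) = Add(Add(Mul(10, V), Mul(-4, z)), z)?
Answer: 22472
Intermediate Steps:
Function('S')(V, z) = Add(Mul(-3, z), Mul(10, V)) (Function('S')(V, z) = Add(Add(Mul(-4, z), Mul(10, V)), z) = Add(Mul(-3, z), Mul(10, V)))
Mul(2, Function('U')(Function('S')(-10, 2))) = Mul(2, Pow(Add(Mul(-3, 2), Mul(10, -10)), 2)) = Mul(2, Pow(Add(-6, -100), 2)) = Mul(2, Pow(-106, 2)) = Mul(2, 11236) = 22472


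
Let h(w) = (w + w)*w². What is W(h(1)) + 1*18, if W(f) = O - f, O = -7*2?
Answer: 2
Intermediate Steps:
h(w) = 2*w³ (h(w) = (2*w)*w² = 2*w³)
O = -14
W(f) = -14 - f
W(h(1)) + 1*18 = (-14 - 2*1³) + 1*18 = (-14 - 2) + 18 = -16 + 18 = 2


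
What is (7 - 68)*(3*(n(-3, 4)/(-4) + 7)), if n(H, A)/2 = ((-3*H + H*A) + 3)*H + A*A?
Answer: 183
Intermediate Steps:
n(H, A) = 2*A**2 + 2*H*(3 - 3*H + A*H) (n(H, A) = 2*(((-3*H + H*A) + 3)*H + A*A) = 2*(((-3*H + A*H) + 3)*H + A**2) = 2*((3 - 3*H + A*H)*H + A**2) = 2*(H*(3 - 3*H + A*H) + A**2) = 2*(A**2 + H*(3 - 3*H + A*H)) = 2*A**2 + 2*H*(3 - 3*H + A*H))
(7 - 68)*(3*(n(-3, 4)/(-4) + 7)) = (7 - 68)*(3*((-6*(-3)**2 + 2*4**2 + 6*(-3) + 2*4*(-3)**2)/(-4) + 7)) = -183*((-6*9 + 2*16 - 18 + 2*4*9)*(-1/4) + 7) = -183*((-54 + 32 - 18 + 72)*(-1/4) + 7) = -183*(32*(-1/4) + 7) = -183*(-8 + 7) = -183*(-1) = -61*(-3) = 183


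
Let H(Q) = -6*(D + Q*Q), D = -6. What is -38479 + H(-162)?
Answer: -195907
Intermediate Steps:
H(Q) = 36 - 6*Q**2 (H(Q) = -6*(-6 + Q*Q) = -6*(-6 + Q**2) = 36 - 6*Q**2)
-38479 + H(-162) = -38479 + (36 - 6*(-162)**2) = -38479 + (36 - 6*26244) = -38479 + (36 - 157464) = -38479 - 157428 = -195907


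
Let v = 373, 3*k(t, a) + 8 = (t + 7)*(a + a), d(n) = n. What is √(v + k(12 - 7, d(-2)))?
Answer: √3189/3 ≈ 18.824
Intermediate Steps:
k(t, a) = -8/3 + 2*a*(7 + t)/3 (k(t, a) = -8/3 + ((t + 7)*(a + a))/3 = -8/3 + ((7 + t)*(2*a))/3 = -8/3 + (2*a*(7 + t))/3 = -8/3 + 2*a*(7 + t)/3)
√(v + k(12 - 7, d(-2))) = √(373 + (-8/3 + (14/3)*(-2) + (⅔)*(-2)*(12 - 7))) = √(373 + (-8/3 - 28/3 + (⅔)*(-2)*5)) = √(373 + (-8/3 - 28/3 - 20/3)) = √(373 - 56/3) = √(1063/3) = √3189/3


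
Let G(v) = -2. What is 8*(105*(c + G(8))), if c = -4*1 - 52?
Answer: -48720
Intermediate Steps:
c = -56 (c = -4 - 52 = -56)
8*(105*(c + G(8))) = 8*(105*(-56 - 2)) = 8*(105*(-58)) = 8*(-6090) = -48720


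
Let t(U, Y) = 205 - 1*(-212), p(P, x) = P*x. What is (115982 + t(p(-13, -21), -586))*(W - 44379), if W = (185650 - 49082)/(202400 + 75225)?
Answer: -1434103576351493/277625 ≈ -5.1656e+9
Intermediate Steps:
t(U, Y) = 417 (t(U, Y) = 205 + 212 = 417)
W = 136568/277625 ≈ 0.49192
(115982 + t(p(-13, -21), -586))*(W - 44379) = (115982 + 417)*(136568/277625 - 44379) = 116399*(-12320583307/277625) = -1434103576351493/277625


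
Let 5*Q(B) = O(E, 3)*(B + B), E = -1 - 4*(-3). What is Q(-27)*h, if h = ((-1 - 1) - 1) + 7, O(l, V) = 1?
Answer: -216/5 ≈ -43.200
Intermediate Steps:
E = 11 (E = -1 + 12 = 11)
h = 4 (h = (-2 - 1) + 7 = -3 + 7 = 4)
Q(B) = 2*B/5 (Q(B) = (1*(B + B))/5 = (1*(2*B))/5 = (2*B)/5 = 2*B/5)
Q(-27)*h = ((2/5)*(-27))*4 = -54/5*4 = -216/5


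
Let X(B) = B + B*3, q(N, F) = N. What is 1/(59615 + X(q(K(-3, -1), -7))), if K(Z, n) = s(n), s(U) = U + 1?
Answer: 1/59615 ≈ 1.6774e-5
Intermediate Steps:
s(U) = 1 + U
K(Z, n) = 1 + n
X(B) = 4*B (X(B) = B + 3*B = 4*B)
1/(59615 + X(q(K(-3, -1), -7))) = 1/(59615 + 4*(1 - 1)) = 1/(59615 + 4*0) = 1/(59615 + 0) = 1/59615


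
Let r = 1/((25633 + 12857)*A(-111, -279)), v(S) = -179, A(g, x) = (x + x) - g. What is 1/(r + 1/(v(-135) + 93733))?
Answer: 402399844155/4277869 ≈ 94066.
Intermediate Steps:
A(g, x) = -g + 2*x (A(g, x) = 2*x - g = -g + 2*x)
r = -1/17205030 (r = 1/((25633 + 12857)*(-1*(-111) + 2*(-279))) = 1/(38490*(111 - 558)) = (1/38490)/(-447) = (1/38490)*(-1/447) = -1/17205030 ≈ -5.8123e-8)
1/(r + 1/(v(-135) + 93733)) = 1/(-1/17205030 + 1/(-179 + 93733)) = 1/(-1/17205030 + 1/93554) = 1/(4277869/402399844155) = 402399844155/4277869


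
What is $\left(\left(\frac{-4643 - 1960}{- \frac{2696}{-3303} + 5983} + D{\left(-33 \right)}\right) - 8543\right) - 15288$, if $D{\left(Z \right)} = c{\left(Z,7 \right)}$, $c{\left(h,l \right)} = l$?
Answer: $- \frac{470892329789}{19764545} \approx -23825.0$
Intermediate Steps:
$D{\left(Z \right)} = 7$
$\left(\left(\frac{-4643 - 1960}{- \frac{2696}{-3303} + 5983} + D{\left(-33 \right)}\right) - 8543\right) - 15288 = \left(\left(\frac{-4643 - 1960}{- \frac{2696}{-3303} + 5983} + 7\right) - 8543\right) - 15288 = \left(\left(- \frac{6603}{\left(-2696\right) \left(- \frac{1}{3303}\right) + 5983} + 7\right) - 8543\right) - 15288 = \left(\left(- \frac{6603}{\frac{2696}{3303} + 5983} + 7\right) - 8543\right) - 15288 = \left(\left(- \frac{6603}{\frac{19764545}{3303}} + 7\right) - 8543\right) - 15288 = \left(\left(\left(-6603\right) \frac{3303}{19764545} + 7\right) - 8543\right) - 15288 = \left(\left(- \frac{21809709}{19764545} + 7\right) - 8543\right) - 15288 = \left(\frac{116542106}{19764545} - 8543\right) - 15288 = - \frac{168731965829}{19764545} - 15288 = - \frac{470892329789}{19764545}$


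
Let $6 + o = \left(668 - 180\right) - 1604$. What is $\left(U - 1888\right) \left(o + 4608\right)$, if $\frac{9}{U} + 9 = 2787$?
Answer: $- \frac{3047260755}{463} \approx -6.5816 \cdot 10^{6}$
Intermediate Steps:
$U = \frac{3}{926}$ ($U = \frac{9}{-9 + 2787} = \frac{9}{2778} = 9 \cdot \frac{1}{2778} = \frac{3}{926} \approx 0.0032397$)
$o = -1122$ ($o = -6 + \left(\left(668 - 180\right) - 1604\right) = -6 + \left(488 - 1604\right) = -6 - 1116 = -1122$)
$\left(U - 1888\right) \left(o + 4608\right) = \left(\frac{3}{926} - 1888\right) \left(-1122 + 4608\right) = \left(- \frac{1748285}{926}\right) 3486 = - \frac{3047260755}{463}$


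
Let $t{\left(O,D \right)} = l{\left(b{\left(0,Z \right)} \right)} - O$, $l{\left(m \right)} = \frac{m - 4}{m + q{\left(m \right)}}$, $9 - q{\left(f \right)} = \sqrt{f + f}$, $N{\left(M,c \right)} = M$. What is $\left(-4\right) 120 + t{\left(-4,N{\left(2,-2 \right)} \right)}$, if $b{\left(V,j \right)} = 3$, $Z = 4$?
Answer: $- \frac{10950}{23} - \frac{\sqrt{6}}{138} \approx -476.1$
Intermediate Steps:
$q{\left(f \right)} = 9 - \sqrt{2} \sqrt{f}$ ($q{\left(f \right)} = 9 - \sqrt{f + f} = 9 - \sqrt{2 f} = 9 - \sqrt{2} \sqrt{f}$)
$l{\left(m \right)} = \frac{-4 + m}{9 + m - \sqrt{2} \sqrt{m}}$ ($l{\left(m \right)} = \frac{m - 4}{m - \left(-9 + \sqrt{2} \sqrt{m}\right)} = \frac{-4 + m}{9 + m - \sqrt{2} \sqrt{m}}$)
$t{\left(O,D \right)} = - O - \frac{1}{12 - \sqrt{6}}$ ($t{\left(O,D \right)} = \frac{-4 + 3}{9 + 3 - \sqrt{2} \sqrt{3}} - O = \frac{1}{9 + 3 - \sqrt{6}} \left(-1\right) - O = \frac{1}{12 - \sqrt{6}} \left(-1\right) - O = - \frac{1}{12 - \sqrt{6}} - O = - O - \frac{1}{12 - \sqrt{6}}$)
$\left(-4\right) 120 + t{\left(-4,N{\left(2,-2 \right)} \right)} = \left(-4\right) 120 - \left(- \frac{90}{23} + \frac{\sqrt{6}}{138}\right) = -480 - \left(- \frac{90}{23} + \frac{\sqrt{6}}{138}\right) = -480 + \left(\frac{90}{23} - \frac{\sqrt{6}}{138}\right) = - \frac{10950}{23} - \frac{\sqrt{6}}{138}$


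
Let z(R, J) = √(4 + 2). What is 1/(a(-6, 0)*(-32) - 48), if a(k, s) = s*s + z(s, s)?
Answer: 1/80 - √6/120 ≈ -0.0079124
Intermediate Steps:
z(R, J) = √6
a(k, s) = √6 + s² (a(k, s) = s*s + √6 = s² + √6 = √6 + s²)
1/(a(-6, 0)*(-32) - 48) = 1/((√6 + 0²)*(-32) - 48) = 1/((√6 + 0)*(-32) - 48) = 1/(√6*(-32) - 48) = 1/(-32*√6 - 48) = 1/(-48 - 32*√6)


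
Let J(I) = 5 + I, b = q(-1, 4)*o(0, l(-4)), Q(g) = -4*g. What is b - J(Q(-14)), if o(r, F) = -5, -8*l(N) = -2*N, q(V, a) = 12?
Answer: -121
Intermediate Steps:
l(N) = N/4 (l(N) = -(-1)*N/4 = N/4)
b = -60 (b = 12*(-5) = -60)
b - J(Q(-14)) = -60 - (5 - 4*(-14)) = -60 - (5 + 56) = -60 - 1*61 = -60 - 61 = -121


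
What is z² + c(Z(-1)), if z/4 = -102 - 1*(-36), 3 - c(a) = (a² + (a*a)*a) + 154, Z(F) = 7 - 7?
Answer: 69545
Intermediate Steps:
Z(F) = 0
c(a) = -151 - a² - a³ (c(a) = 3 - ((a² + (a*a)*a) + 154) = 3 - ((a² + a²*a) + 154) = 3 - ((a² + a³) + 154) = 3 - (154 + a² + a³) = 3 + (-154 - a² - a³) = -151 - a² - a³)
z = -264 (z = 4*(-102 - 1*(-36)) = 4*(-102 + 36) = 4*(-66) = -264)
z² + c(Z(-1)) = (-264)² + (-151 - 1*0² - 1*0³) = 69696 + (-151 - 1*0 - 1*0) = 69696 + (-151 + 0 + 0) = 69696 - 151 = 69545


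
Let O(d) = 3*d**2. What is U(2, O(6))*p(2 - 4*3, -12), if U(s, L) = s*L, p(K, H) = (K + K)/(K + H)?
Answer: 2160/11 ≈ 196.36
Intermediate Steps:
p(K, H) = 2*K/(H + K) (p(K, H) = (2*K)/(H + K) = 2*K/(H + K))
U(s, L) = L*s
U(2, O(6))*p(2 - 4*3, -12) = ((3*6**2)*2)*(2*(2 - 4*3)/(-12 + (2 - 4*3))) = ((3*36)*2)*(2*(2 - 12)/(-12 + (2 - 12))) = (108*2)*(2*(-10)/(-12 - 10)) = 216*(2*(-10)/(-22)) = 216*(2*(-10)*(-1/22)) = 216*(10/11) = 2160/11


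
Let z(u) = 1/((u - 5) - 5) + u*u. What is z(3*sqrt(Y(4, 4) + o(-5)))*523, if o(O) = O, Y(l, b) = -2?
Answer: -5375917/163 - 1569*I*sqrt(7)/163 ≈ -32981.0 - 25.467*I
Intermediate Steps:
z(u) = u**2 + 1/(-10 + u) (z(u) = 1/((-5 + u) - 5) + u**2 = 1/(-10 + u) + u**2 = u**2 + 1/(-10 + u))
z(3*sqrt(Y(4, 4) + o(-5)))*523 = ((1 + (3*sqrt(-2 - 5))**3 - 10*(3*sqrt(-2 - 5))**2)/(-10 + 3*sqrt(-2 - 5)))*523 = ((1 + (3*sqrt(-7))**3 - 10*(3*sqrt(-7))**2)/(-10 + 3*sqrt(-7)))*523 = ((1 + (3*(I*sqrt(7)))**3 - 10*(3*(I*sqrt(7)))**2)/(-10 + 3*(I*sqrt(7))))*523 = ((1 + (3*I*sqrt(7))**3 - 10*(3*I*sqrt(7))**2)/(-10 + 3*I*sqrt(7)))*523 = ((1 - 189*I*sqrt(7) - 10*(-63))/(-10 + 3*I*sqrt(7)))*523 = ((1 - 189*I*sqrt(7) + 630)/(-10 + 3*I*sqrt(7)))*523 = ((631 - 189*I*sqrt(7))/(-10 + 3*I*sqrt(7)))*523 = 523*(631 - 189*I*sqrt(7))/(-10 + 3*I*sqrt(7))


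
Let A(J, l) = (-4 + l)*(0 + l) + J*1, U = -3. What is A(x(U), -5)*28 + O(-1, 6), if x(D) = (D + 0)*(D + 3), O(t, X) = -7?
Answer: 1253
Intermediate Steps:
x(D) = D*(3 + D)
A(J, l) = J + l*(-4 + l) (A(J, l) = (-4 + l)*l + J = l*(-4 + l) + J = J + l*(-4 + l))
A(x(U), -5)*28 + O(-1, 6) = (-3*(3 - 3) + (-5)² - 4*(-5))*28 - 7 = (-3*0 + 25 + 20)*28 - 7 = (0 + 25 + 20)*28 - 7 = 45*28 - 7 = 1260 - 7 = 1253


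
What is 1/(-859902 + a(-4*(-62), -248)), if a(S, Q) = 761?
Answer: -1/859141 ≈ -1.1640e-6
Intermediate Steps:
1/(-859902 + a(-4*(-62), -248)) = 1/(-859902 + 761) = 1/(-859141) = -1/859141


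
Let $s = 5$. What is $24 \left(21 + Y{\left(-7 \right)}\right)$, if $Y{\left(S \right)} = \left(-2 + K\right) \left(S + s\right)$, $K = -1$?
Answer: $648$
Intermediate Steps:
$Y{\left(S \right)} = -15 - 3 S$ ($Y{\left(S \right)} = \left(-2 - 1\right) \left(S + 5\right) = - 3 \left(5 + S\right) = -15 - 3 S$)
$24 \left(21 + Y{\left(-7 \right)}\right) = 24 \left(21 - -6\right) = 24 \left(21 + \left(-15 + 21\right)\right) = 24 \left(21 + 6\right) = 24 \cdot 27 = 648$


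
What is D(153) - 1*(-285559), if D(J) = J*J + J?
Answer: 309121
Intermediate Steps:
D(J) = J + J**2 (D(J) = J**2 + J = J + J**2)
D(153) - 1*(-285559) = 153*(1 + 153) - 1*(-285559) = 153*154 + 285559 = 23562 + 285559 = 309121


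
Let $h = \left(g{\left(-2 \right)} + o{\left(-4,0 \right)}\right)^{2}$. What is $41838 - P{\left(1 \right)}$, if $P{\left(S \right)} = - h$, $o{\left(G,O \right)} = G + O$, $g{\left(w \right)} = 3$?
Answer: $41839$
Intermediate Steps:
$h = 1$ ($h = \left(3 + \left(-4 + 0\right)\right)^{2} = \left(3 - 4\right)^{2} = \left(-1\right)^{2} = 1$)
$P{\left(S \right)} = -1$ ($P{\left(S \right)} = \left(-1\right) 1 = -1$)
$41838 - P{\left(1 \right)} = 41838 - -1 = 41838 + 1 = 41839$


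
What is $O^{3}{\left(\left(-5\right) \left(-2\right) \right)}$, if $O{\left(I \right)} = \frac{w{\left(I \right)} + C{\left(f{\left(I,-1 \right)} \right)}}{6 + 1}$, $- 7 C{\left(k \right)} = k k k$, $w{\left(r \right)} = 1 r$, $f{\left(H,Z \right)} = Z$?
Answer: $\frac{357911}{117649} \approx 3.0422$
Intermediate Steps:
$w{\left(r \right)} = r$
$C{\left(k \right)} = - \frac{k^{3}}{7}$ ($C{\left(k \right)} = - \frac{k k k}{7} = - \frac{k^{2} k}{7} = - \frac{k^{3}}{7}$)
$O{\left(I \right)} = \frac{1}{49} + \frac{I}{7}$ ($O{\left(I \right)} = \frac{I - \frac{\left(-1\right)^{3}}{7}}{6 + 1} = \frac{I - - \frac{1}{7}}{7} = \left(I + \frac{1}{7}\right) \frac{1}{7} = \left(\frac{1}{7} + I\right) \frac{1}{7} = \frac{1}{49} + \frac{I}{7}$)
$O^{3}{\left(\left(-5\right) \left(-2\right) \right)} = \left(\frac{1}{49} + \frac{\left(-5\right) \left(-2\right)}{7}\right)^{3} = \left(\frac{1}{49} + \frac{1}{7} \cdot 10\right)^{3} = \left(\frac{1}{49} + \frac{10}{7}\right)^{3} = \left(\frac{71}{49}\right)^{3} = \frac{357911}{117649}$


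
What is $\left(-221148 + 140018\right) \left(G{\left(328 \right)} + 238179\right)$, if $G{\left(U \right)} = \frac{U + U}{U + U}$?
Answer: $-19323543400$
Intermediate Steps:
$G{\left(U \right)} = 1$ ($G{\left(U \right)} = \frac{2 U}{2 U} = 2 U \frac{1}{2 U} = 1$)
$\left(-221148 + 140018\right) \left(G{\left(328 \right)} + 238179\right) = \left(-221148 + 140018\right) \left(1 + 238179\right) = \left(-81130\right) 238180 = -19323543400$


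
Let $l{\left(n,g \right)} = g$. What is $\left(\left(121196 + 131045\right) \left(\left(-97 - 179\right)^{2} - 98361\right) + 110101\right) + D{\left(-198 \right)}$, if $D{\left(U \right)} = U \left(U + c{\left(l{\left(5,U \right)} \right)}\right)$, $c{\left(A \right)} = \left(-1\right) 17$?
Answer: $-5595813914$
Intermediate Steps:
$c{\left(A \right)} = -17$
$D{\left(U \right)} = U \left(-17 + U\right)$ ($D{\left(U \right)} = U \left(U - 17\right) = U \left(-17 + U\right)$)
$\left(\left(121196 + 131045\right) \left(\left(-97 - 179\right)^{2} - 98361\right) + 110101\right) + D{\left(-198 \right)} = \left(\left(121196 + 131045\right) \left(\left(-97 - 179\right)^{2} - 98361\right) + 110101\right) - 198 \left(-17 - 198\right) = \left(252241 \left(\left(-276\right)^{2} - 98361\right) + 110101\right) - -42570 = \left(252241 \left(76176 - 98361\right) + 110101\right) + 42570 = \left(252241 \left(-22185\right) + 110101\right) + 42570 = \left(-5595966585 + 110101\right) + 42570 = -5595856484 + 42570 = -5595813914$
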